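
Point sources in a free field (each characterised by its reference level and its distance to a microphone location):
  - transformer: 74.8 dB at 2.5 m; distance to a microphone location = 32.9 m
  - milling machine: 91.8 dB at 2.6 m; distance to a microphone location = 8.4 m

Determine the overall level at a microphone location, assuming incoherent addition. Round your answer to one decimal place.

Propagate each source to the receiver with L = L_ref − 20·log₁₀(r/r_ref), then add intensities.
transformer: 74.8 − 20·log₁₀(32.9/2.5) = 74.8 − 22.39 = 52.41 dB.
milling machine: 91.8 − 20·log₁₀(8.4/2.6) = 91.8 − 10.19 = 81.61 dB.
Σ 10^(L/10) = 1.452e+08 → L_total = 10·log₁₀(1.452e+08) = 81.62 dB.

81.6 dB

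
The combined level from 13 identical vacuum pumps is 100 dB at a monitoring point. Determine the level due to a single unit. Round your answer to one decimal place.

88.9 dB

Dividing the total intensity by 13 lowers the level by 10·log₁₀ 13 = 11.139 dB: L₁ = 100 − 11.139.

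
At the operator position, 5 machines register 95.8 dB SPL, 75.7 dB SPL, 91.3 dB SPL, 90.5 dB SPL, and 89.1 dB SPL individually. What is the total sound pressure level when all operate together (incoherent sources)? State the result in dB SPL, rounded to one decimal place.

For uncorrelated sources the intensities add, so convert each level to linear form, sum, and take 10·log₁₀ of the total.
Σ 10^(L/10) = 10^(95.8/10) + 10^(75.7/10) + 10^(91.3/10) + 10^(90.5/10) + 10^(89.1/10) = 7.123e+09.
L_total = 10·log₁₀(7.123e+09) = 98.53 dB SPL.

98.5 dB SPL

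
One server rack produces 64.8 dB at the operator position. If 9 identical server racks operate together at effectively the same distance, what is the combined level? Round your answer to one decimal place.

L_total = L₁ + 10·log₁₀ N for N identical incoherent sources.
L_total = 64.8 + 10·log₁₀(9) = 64.8 + 9.542 = 74.34 dB.

74.3 dB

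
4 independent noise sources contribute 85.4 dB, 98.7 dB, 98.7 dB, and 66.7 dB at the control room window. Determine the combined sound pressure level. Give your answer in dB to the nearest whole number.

For uncorrelated sources the intensities add, so convert each level to linear form, sum, and take 10·log₁₀ of the total.
Σ 10^(L/10) = 10^(85.4/10) + 10^(98.7/10) + 10^(98.7/10) + 10^(66.7/10) = 1.518e+10.
L_total = 10·log₁₀(1.518e+10) = 101.81 dB.

102 dB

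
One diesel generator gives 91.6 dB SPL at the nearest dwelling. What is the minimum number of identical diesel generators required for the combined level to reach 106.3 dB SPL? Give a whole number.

Need L₁ + 10·log₁₀ N ≥ 106.3, i.e. log₁₀ N ≥ 1.47.
N ≥ 10^(14.7/10) = 29.512, so N = 30.

30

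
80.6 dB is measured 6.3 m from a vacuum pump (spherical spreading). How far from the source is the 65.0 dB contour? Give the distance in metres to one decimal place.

The 15.6 dB drop corresponds to a distance ratio of 10^(15.6/20) for a point source.
r₂ = 6.3·10^((80.6−65.0)/20) = 6.3·10^(15.6/20) = 37.96 m.

38.0 m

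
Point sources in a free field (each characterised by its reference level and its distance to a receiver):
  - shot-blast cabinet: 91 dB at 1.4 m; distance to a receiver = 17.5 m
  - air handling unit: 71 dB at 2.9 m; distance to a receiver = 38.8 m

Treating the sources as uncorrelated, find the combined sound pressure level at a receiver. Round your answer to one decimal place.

Apply inverse-square spreading to bring every level to the receiver, then sum 10^(L/10).
shot-blast cabinet: 91 − 20·log₁₀(17.5/1.4) = 91 − 21.94 = 69.06 dB.
air handling unit: 71 − 20·log₁₀(38.8/2.9) = 71 − 22.53 = 48.47 dB.
Σ 10^(L/10) = 8.127e+06 → L_total = 10·log₁₀(8.127e+06) = 69.10 dB.

69.1 dB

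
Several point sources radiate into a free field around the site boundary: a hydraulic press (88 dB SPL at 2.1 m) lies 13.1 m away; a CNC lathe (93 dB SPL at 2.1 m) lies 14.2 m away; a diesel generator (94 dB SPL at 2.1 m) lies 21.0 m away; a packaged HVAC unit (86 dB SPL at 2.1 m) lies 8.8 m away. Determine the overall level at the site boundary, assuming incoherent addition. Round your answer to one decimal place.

Propagate each source to the receiver with L = L_ref − 20·log₁₀(r/r_ref), then add intensities.
hydraulic press: 88 − 20·log₁₀(13.1/2.1) = 88 − 15.90 = 72.10 dB SPL.
CNC lathe: 93 − 20·log₁₀(14.2/2.1) = 93 − 16.60 = 76.40 dB SPL.
diesel generator: 94 − 20·log₁₀(21.0/2.1) = 94 − 20.00 = 74.00 dB SPL.
packaged HVAC unit: 86 − 20·log₁₀(8.8/2.1) = 86 − 12.45 = 73.55 dB SPL.
Σ 10^(L/10) = 1.076e+08 → L_total = 10·log₁₀(1.076e+08) = 80.32 dB SPL.

80.3 dB SPL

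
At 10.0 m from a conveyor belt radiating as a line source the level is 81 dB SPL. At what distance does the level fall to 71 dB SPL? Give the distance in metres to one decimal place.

For a line source L₁ − L₂ = 10·log₁₀(r₂/r₁), so r₂ = r₁·10^((L₁−L₂)/10).
r₂ = 10.0·10^((81−71)/10) = 10.0·10^(10.0/10) = 100.00 m.

100.0 m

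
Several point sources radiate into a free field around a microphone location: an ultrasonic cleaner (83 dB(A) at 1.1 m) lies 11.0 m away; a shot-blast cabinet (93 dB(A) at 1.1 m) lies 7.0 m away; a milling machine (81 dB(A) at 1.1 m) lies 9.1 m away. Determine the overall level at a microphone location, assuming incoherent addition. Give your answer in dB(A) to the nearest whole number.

Propagate each source to the receiver with L = L_ref − 20·log₁₀(r/r_ref), then add intensities.
ultrasonic cleaner: 83 − 20·log₁₀(11.0/1.1) = 83 − 20.00 = 63.00 dB(A).
shot-blast cabinet: 93 − 20·log₁₀(7.0/1.1) = 93 − 16.07 = 76.93 dB(A).
milling machine: 81 − 20·log₁₀(9.1/1.1) = 81 − 18.35 = 62.65 dB(A).
Σ 10^(L/10) = 5.311e+07 → L_total = 10·log₁₀(5.311e+07) = 77.25 dB(A).

77 dB(A)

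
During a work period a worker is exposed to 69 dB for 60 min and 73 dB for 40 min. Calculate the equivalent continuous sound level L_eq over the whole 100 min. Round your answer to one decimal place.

71.1 dB

L_eq = 10·log₁₀[(1/T)·Σ tᵢ·10^(Lᵢ/10)] with T = 100 min.
Σ tᵢ·10^(Lᵢ/10) = 60·10^(69/10) + 40·10^(73/10) = 1.275e+09.
L_eq = 10·log₁₀(1.275e+09/100) = 71.05 dB.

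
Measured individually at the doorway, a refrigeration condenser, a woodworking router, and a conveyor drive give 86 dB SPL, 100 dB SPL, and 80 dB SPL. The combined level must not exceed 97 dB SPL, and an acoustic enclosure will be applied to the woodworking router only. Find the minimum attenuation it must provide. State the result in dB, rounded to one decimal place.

Fixed contribution from the other sources: Σ 10^(L/10) = 10^(86/10) + 10^(80/10) = 4.981e+08 (86.97 dB SPL).
The limit corresponds to 10^(97/10) = 5.012e+09; subtracting the fixed part leaves 4.514e+09 for the woodworking router, i.e. 96.55 dB SPL.
So the woodworking router must be reduced from 100 to 96.55 dB SPL: IL = 3.45 dB.

3.5 dB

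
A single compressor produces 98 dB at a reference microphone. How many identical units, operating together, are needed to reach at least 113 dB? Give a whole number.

Need L₁ + 10·log₁₀ N ≥ 113, i.e. log₁₀ N ≥ 1.50.
N ≥ 10^(15.0/10) = 31.623, so N = 32.

32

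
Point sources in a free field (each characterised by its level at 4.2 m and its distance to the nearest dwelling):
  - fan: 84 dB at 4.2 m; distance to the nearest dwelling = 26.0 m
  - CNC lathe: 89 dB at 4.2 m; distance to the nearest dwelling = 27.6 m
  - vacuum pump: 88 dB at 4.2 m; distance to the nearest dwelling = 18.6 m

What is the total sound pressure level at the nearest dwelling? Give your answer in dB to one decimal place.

77.6 dB

Propagate each source to the receiver with L = L_ref − 20·log₁₀(r/r_ref), then add intensities.
fan: 84 − 20·log₁₀(26.0/4.2) = 84 − 15.83 = 68.17 dB.
CNC lathe: 89 − 20·log₁₀(27.6/4.2) = 89 − 16.35 = 72.65 dB.
vacuum pump: 88 − 20·log₁₀(18.6/4.2) = 88 − 12.93 = 75.07 dB.
Σ 10^(L/10) = 5.712e+07 → L_total = 10·log₁₀(5.712e+07) = 77.57 dB.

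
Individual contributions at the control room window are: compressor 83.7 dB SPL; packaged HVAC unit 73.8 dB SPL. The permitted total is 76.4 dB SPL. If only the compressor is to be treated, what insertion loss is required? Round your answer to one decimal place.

10.8 dB

Everything except the compressor sums to 10^(73.8/10) = 2.399e+07 in linear terms, 73.80 dB SPL.
To meet 76.4 dB SPL overall, the treated compressor may contribute at most 10^(76.4/10) − 2.399e+07 = 1.966e+07, i.e. 72.94 dB SPL.
So the compressor must be reduced from 83.7 to 72.94 dB SPL: IL = 10.76 dB.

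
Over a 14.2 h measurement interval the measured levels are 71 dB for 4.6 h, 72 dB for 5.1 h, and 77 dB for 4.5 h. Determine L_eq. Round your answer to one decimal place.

Weight each interval's intensity by its duration and average over T = 14.2 h:
Σ tᵢ·10^(Lᵢ/10) = 4.6·10^(71/10) + 5.1·10^(72/10) + 4.5·10^(77/10) = 3.643e+08.
L_eq = 10·log₁₀(3.643e+08/14.2) = 74.09 dB.

74.1 dB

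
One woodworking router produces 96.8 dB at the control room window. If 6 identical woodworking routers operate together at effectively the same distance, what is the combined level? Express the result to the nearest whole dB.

105 dB

L_total = L₁ + 10·log₁₀ N for N identical incoherent sources.
L_total = 96.8 + 10·log₁₀(6) = 96.8 + 7.782 = 104.58 dB.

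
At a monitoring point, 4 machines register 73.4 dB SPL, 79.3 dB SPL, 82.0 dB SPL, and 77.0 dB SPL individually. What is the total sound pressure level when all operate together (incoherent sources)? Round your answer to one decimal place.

85.0 dB SPL

Incoherent sources combine by intensity addition: L_total = 10·log₁₀(Σ 10^(L_i/10)).
Σ 10^(L/10) = 10^(73.4/10) + 10^(79.3/10) + 10^(82.0/10) + 10^(77.0/10) = 3.156e+08.
L_total = 10·log₁₀(3.156e+08) = 84.99 dB SPL.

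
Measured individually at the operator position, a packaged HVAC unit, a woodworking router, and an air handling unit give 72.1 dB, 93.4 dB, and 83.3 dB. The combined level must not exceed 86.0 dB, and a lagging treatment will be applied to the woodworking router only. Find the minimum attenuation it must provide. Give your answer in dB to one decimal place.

11.1 dB

Fixed contribution from the other sources: Σ 10^(L/10) = 10^(72.1/10) + 10^(83.3/10) = 2.300e+08 (83.62 dB).
To meet 86.0 dB overall, the treated woodworking router may contribute at most 10^(86.0/10) − 2.300e+08 = 1.681e+08, i.e. 82.26 dB.
So the woodworking router must be reduced from 93.4 to 82.26 dB: IL = 11.14 dB.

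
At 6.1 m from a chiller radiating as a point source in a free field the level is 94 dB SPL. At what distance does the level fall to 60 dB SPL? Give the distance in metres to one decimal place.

305.7 m

Point-source spreading drops the level by 20·log₁₀(r₂/r₁); inverting, r₂/r₁ = 10^(ΔL/20).
r₂ = 6.1·10^((94−60)/20) = 6.1·10^(34.0/20) = 305.72 m.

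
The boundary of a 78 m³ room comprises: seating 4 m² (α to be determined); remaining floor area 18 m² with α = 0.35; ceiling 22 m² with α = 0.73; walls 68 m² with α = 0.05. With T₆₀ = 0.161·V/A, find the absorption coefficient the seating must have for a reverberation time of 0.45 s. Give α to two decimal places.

0.54

A = 0.161·V/T₆₀ = 0.161·78/0.45 = 27.91 m² sabins.
Absorption from the other surfaces = 18·0.35 + 22·0.73 + 68·0.05 = 25.76 m², so the seating must supply 2.15 m² over 4 m².
α = 2.15/4 = 0.537.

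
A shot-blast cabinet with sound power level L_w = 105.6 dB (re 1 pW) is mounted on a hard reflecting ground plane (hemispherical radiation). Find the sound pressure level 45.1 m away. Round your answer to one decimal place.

64.5 dB

L_p = L_w − 10·log₁₀(2π·r²) with r = 45.1 m.
2π·r² = 1.278e+04 m², 10·log₁₀ of that is 41.065 dB.
L_p = 105.6 − 41.065 = 64.53 dB.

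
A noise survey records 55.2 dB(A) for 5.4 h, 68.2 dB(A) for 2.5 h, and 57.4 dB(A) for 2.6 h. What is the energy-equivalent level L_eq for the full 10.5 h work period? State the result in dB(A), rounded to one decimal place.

62.7 dB(A)

Weight each interval's intensity by its duration and average over T = 10.5 h:
Σ tᵢ·10^(Lᵢ/10) = 5.4·10^(55.2/10) + 2.5·10^(68.2/10) + 2.6·10^(57.4/10) = 1.973e+07.
L_eq = 10·log₁₀(1.973e+07/10.5) = 62.74 dB(A).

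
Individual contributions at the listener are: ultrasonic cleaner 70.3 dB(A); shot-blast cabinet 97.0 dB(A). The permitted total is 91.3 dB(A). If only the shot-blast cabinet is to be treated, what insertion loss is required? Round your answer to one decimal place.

Fixed contribution from the other source: Σ 10^(L/10) = 10^(70.3/10) = 1.072e+07 (70.30 dB(A)).
The limit corresponds to 10^(91.3/10) = 1.349e+09; subtracting the fixed part leaves 1.338e+09 for the shot-blast cabinet, i.e. 91.27 dB(A).
So the shot-blast cabinet must be reduced from 97.0 to 91.27 dB(A): IL = 5.73 dB.

5.7 dB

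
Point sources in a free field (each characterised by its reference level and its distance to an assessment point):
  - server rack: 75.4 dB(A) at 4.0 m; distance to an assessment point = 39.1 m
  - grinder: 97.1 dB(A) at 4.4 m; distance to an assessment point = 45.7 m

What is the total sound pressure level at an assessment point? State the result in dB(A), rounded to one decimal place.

Propagate each source to the receiver with L = L_ref − 20·log₁₀(r/r_ref), then add intensities.
server rack: 75.4 − 20·log₁₀(39.1/4.0) = 75.4 − 19.80 = 55.60 dB(A).
grinder: 97.1 − 20·log₁₀(45.7/4.4) = 97.1 − 20.33 = 76.77 dB(A).
Σ 10^(L/10) = 4.790e+07 → L_total = 10·log₁₀(4.790e+07) = 76.80 dB(A).

76.8 dB(A)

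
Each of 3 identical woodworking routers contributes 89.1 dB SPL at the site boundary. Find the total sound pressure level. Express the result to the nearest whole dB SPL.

L_total = L₁ + 10·log₁₀ N for N identical incoherent sources.
L_total = 89.1 + 10·log₁₀(3) = 89.1 + 4.771 = 93.87 dB SPL.

94 dB SPL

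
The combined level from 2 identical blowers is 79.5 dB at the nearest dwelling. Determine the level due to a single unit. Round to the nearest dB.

Dividing the total intensity by 2 lowers the level by 10·log₁₀ 2 = 3.010 dB: L₁ = 79.5 − 3.010.

76 dB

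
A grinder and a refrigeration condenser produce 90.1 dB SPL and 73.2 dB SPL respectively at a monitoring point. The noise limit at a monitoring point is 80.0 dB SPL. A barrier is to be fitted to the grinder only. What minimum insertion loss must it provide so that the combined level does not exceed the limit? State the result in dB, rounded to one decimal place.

Fixed contribution from the other source: Σ 10^(L/10) = 10^(73.2/10) = 2.089e+07 (73.20 dB SPL).
To meet 80.0 dB SPL overall, the treated grinder may contribute at most 10^(80.0/10) − 2.089e+07 = 7.911e+07, i.e. 78.98 dB SPL.
Required insertion loss = 90.1 − 78.98 = 11.12 dB.

11.1 dB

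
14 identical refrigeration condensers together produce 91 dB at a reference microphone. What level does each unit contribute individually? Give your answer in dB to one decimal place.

14 equal contributions raise the level by 10·log₁₀ 14 = 11.461 dB, so each unit alone gives 91 − 11.461.

79.5 dB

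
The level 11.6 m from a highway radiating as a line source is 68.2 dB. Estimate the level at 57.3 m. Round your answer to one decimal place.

Cylindrical spreading from a line source gives a 10·log₁₀(r₂/r₁) drop.
L₂ = 68.2 − 10·log₁₀(57.3/11.6) = 68.2 − 6.937 = 61.26 dB.

61.3 dB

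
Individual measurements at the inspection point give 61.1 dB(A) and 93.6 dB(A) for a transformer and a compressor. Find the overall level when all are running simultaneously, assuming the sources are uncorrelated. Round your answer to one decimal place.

For uncorrelated sources the intensities add, so convert each level to linear form, sum, and take 10·log₁₀ of the total.
Σ 10^(L/10) = 10^(61.1/10) + 10^(93.6/10) = 2.292e+09.
L_total = 10·log₁₀(2.292e+09) = 93.60 dB(A).

93.6 dB(A)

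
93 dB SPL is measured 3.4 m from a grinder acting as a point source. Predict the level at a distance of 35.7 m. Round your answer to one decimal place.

72.6 dB SPL

For a point source, L₂ = L₁ − 20·log₁₀(r₂/r₁).
L₂ = 93 − 20·log₁₀(35.7/3.4) = 93 − 20.424 = 72.58 dB SPL.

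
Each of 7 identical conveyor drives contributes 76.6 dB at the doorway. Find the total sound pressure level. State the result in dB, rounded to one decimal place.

85.1 dB

With 7 equal, uncorrelated contributions the intensity is 7× that of one unit, giving a rise of 10·log₁₀ 7.
L_total = 76.6 + 10·log₁₀(7) = 76.6 + 8.451 = 85.05 dB.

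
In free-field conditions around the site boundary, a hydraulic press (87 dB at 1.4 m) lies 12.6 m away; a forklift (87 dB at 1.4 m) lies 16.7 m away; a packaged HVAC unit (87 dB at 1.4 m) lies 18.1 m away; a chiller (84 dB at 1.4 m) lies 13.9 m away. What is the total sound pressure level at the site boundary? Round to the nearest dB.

Apply inverse-square spreading to bring every level to the receiver, then sum 10^(L/10).
hydraulic press: 87 − 20·log₁₀(12.6/1.4) = 87 − 19.08 = 67.92 dB.
forklift: 87 − 20·log₁₀(16.7/1.4) = 87 − 21.53 = 65.47 dB.
packaged HVAC unit: 87 − 20·log₁₀(18.1/1.4) = 87 − 22.23 = 64.77 dB.
chiller: 84 − 20·log₁₀(13.9/1.4) = 84 − 19.94 = 64.06 dB.
Σ 10^(L/10) = 1.526e+07 → L_total = 10·log₁₀(1.526e+07) = 71.83 dB.

72 dB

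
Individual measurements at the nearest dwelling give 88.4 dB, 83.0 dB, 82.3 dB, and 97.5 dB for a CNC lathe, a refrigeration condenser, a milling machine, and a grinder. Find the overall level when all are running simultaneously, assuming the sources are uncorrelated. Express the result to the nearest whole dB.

Incoherent sources combine by intensity addition: L_total = 10·log₁₀(Σ 10^(L_i/10)).
Σ 10^(L/10) = 10^(88.4/10) + 10^(83.0/10) + 10^(82.3/10) + 10^(97.5/10) = 6.685e+09.
L_total = 10·log₁₀(6.685e+09) = 98.25 dB.

98 dB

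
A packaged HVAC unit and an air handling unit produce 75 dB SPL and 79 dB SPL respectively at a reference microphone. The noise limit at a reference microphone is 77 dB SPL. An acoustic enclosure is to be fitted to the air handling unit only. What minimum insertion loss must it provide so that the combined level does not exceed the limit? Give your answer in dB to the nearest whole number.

6 dB

The untreated sources together contribute 10^(75/10) = 3.162e+07, i.e. 75.00 dB SPL.
The limit corresponds to 10^(77/10) = 5.012e+07; subtracting the fixed part leaves 1.850e+07 for the air handling unit, i.e. 72.67 dB SPL.
So the air handling unit must be reduced from 79 to 72.67 dB SPL: IL = 6.33 dB.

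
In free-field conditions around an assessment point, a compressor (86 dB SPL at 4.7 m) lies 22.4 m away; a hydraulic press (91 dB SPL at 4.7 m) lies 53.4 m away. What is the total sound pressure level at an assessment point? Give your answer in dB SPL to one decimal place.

First find each source's level at the receiver (point-source: −20·log₁₀(r/r_ref)), then combine on an intensity basis.
compressor: 86 − 20·log₁₀(22.4/4.7) = 86 − 13.56 = 72.44 dB SPL.
hydraulic press: 91 − 20·log₁₀(53.4/4.7) = 91 − 21.11 = 69.89 dB SPL.
Σ 10^(L/10) = 2.728e+07 → L_total = 10·log₁₀(2.728e+07) = 74.36 dB SPL.

74.4 dB SPL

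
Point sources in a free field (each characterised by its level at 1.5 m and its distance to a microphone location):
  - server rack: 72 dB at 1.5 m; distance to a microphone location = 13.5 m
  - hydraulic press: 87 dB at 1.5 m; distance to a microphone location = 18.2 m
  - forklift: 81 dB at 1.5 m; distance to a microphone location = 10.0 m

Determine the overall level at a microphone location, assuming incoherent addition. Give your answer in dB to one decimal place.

Propagate each source to the receiver with L = L_ref − 20·log₁₀(r/r_ref), then add intensities.
server rack: 72 − 20·log₁₀(13.5/1.5) = 72 − 19.08 = 52.92 dB.
hydraulic press: 87 − 20·log₁₀(18.2/1.5) = 87 − 21.68 = 65.32 dB.
forklift: 81 − 20·log₁₀(10.0/1.5) = 81 − 16.48 = 64.52 dB.
Σ 10^(L/10) = 6.433e+06 → L_total = 10·log₁₀(6.433e+06) = 68.08 dB.

68.1 dB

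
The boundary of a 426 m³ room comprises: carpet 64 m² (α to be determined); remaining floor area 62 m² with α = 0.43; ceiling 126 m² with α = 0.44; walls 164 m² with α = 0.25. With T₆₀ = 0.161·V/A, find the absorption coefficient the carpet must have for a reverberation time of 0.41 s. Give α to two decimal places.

0.69

From T₆₀ = 0.161·V/A, the target T₆₀ = 0.41 s needs A = 0.161·426/0.41 = 167.28 m².
Absorption from the other surfaces = 62·0.43 + 126·0.44 + 164·0.25 = 123.10 m², so the carpet must supply 44.18 m² over 64 m².
α = 44.18/64 = 0.690.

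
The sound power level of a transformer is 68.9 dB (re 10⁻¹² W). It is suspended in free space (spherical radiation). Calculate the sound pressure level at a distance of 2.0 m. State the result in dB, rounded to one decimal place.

51.9 dB

Free-field spherical radiation: L_p = L_w − 10·log₁₀(4π·r²), r = 2.0 m.
4π·r² = 50.27 m², 10·log₁₀ of that is 17.013 dB.
L_p = 68.9 − 17.013 = 51.89 dB.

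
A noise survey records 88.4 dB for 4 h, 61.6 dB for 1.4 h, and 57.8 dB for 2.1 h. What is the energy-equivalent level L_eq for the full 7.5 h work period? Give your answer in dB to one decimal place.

The energy average is taken in the linear domain: L_eq = 10·log₁₀[(Σ tᵢ·10^(Lᵢ/10))/T], T = 7.5 h.
Σ tᵢ·10^(Lᵢ/10) = 4·10^(88.4/10) + 1.4·10^(61.6/10) + 2.1·10^(57.8/10) = 2.771e+09.
L_eq = 10·log₁₀(2.771e+09/7.5) = 85.68 dB.

85.7 dB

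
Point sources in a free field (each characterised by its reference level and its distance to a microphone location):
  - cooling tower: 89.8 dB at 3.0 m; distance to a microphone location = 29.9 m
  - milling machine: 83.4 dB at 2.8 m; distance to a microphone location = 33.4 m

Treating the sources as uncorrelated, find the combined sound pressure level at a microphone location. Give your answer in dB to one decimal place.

70.5 dB

Apply inverse-square spreading to bring every level to the receiver, then sum 10^(L/10).
cooling tower: 89.8 − 20·log₁₀(29.9/3.0) = 89.8 − 19.97 = 69.83 dB.
milling machine: 83.4 − 20·log₁₀(33.4/2.8) = 83.4 − 21.53 = 61.87 dB.
Σ 10^(L/10) = 1.115e+07 → L_total = 10·log₁₀(1.115e+07) = 70.47 dB.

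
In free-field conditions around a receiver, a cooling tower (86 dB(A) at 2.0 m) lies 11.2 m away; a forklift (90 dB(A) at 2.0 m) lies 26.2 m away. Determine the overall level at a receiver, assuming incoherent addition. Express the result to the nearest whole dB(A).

73 dB(A)

First find each source's level at the receiver (point-source: −20·log₁₀(r/r_ref)), then combine on an intensity basis.
cooling tower: 86 − 20·log₁₀(11.2/2.0) = 86 − 14.96 = 71.04 dB(A).
forklift: 90 − 20·log₁₀(26.2/2.0) = 90 − 22.35 = 67.65 dB(A).
Σ 10^(L/10) = 1.852e+07 → L_total = 10·log₁₀(1.852e+07) = 72.68 dB(A).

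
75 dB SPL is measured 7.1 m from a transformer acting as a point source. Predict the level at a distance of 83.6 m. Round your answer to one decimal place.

Point-source attenuation: ΔL = 20·log₁₀(r₂/r₁) = 20·log₁₀(83.6/7.1) = 21.419 dB.
L₂ = 75 − 20·log₁₀(83.6/7.1) = 75 − 21.419 = 53.58 dB SPL.

53.6 dB SPL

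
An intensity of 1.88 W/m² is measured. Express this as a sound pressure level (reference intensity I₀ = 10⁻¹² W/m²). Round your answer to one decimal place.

122.7 dB

L = 10·log₁₀(I/I₀) = 10·log₁₀(1.88/10⁻¹²) = 10·log₁₀(1.88×10^12).
L = 10·(0.2742 + 12) = 122.74 dB.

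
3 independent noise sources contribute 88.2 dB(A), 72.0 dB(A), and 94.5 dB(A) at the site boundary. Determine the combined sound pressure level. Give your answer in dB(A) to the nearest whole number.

95 dB(A)

Incoherent sources combine by intensity addition: L_total = 10·log₁₀(Σ 10^(L_i/10)).
Σ 10^(L/10) = 10^(88.2/10) + 10^(72.0/10) + 10^(94.5/10) = 3.495e+09.
L_total = 10·log₁₀(3.495e+09) = 95.43 dB(A).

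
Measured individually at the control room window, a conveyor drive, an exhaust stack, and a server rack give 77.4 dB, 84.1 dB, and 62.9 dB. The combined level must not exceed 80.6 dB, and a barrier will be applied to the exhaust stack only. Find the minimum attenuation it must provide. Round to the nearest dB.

6 dB

Everything except the exhaust stack sums to 10^(77.4/10) + 10^(62.9/10) = 5.690e+07 in linear terms, 77.55 dB.
The limit corresponds to 10^(80.6/10) = 1.148e+08; subtracting the fixed part leaves 5.791e+07 for the exhaust stack, i.e. 77.63 dB.
So the exhaust stack must be reduced from 84.1 to 77.63 dB: IL = 6.47 dB.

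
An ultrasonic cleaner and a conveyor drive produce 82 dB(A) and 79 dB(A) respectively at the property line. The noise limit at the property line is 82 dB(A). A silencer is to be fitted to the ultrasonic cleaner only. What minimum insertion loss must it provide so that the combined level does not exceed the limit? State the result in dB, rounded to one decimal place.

3.0 dB

Everything except the ultrasonic cleaner sums to 10^(79/10) = 7.943e+07 in linear terms, 79.00 dB(A).
To meet 82 dB(A) overall, the treated ultrasonic cleaner may contribute at most 10^(82/10) − 7.943e+07 = 7.906e+07, i.e. 78.98 dB(A).
So the ultrasonic cleaner must be reduced from 82 to 78.98 dB(A): IL = 3.02 dB.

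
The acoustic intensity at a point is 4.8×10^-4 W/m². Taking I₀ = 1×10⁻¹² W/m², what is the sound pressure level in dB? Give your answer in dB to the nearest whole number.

Dividing by I₀ shifts the exponent by 12: I/I₀ = 4.8×10^8.
L = 10·(0.6812 + 8) = 86.81 dB.

87 dB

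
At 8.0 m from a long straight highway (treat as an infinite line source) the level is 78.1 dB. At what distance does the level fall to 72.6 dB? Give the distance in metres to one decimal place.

For a line source L₁ − L₂ = 10·log₁₀(r₂/r₁), so r₂ = r₁·10^((L₁−L₂)/10).
r₂ = 8.0·10^((78.1−72.6)/10) = 8.0·10^(5.5/10) = 28.39 m.

28.4 m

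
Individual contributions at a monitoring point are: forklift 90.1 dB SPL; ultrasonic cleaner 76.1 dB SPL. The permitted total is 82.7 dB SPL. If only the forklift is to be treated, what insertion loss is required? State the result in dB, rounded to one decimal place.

8.5 dB

Fixed contribution from the other source: Σ 10^(L/10) = 10^(76.1/10) = 4.074e+07 (76.10 dB SPL).
The limit corresponds to 10^(82.7/10) = 1.862e+08; subtracting the fixed part leaves 1.455e+08 for the forklift, i.e. 81.63 dB SPL.
Required insertion loss = 90.1 − 81.63 = 8.47 dB.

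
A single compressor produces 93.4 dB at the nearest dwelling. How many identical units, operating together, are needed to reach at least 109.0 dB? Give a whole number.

37

The shortfall is 109.0 − 93.4 = 15.6 dB, and N units add 10·log₁₀ N, so need 10·log₁₀ N ≥ 15.6.
N ≥ 10^(15.6/10) = 36.308, so N = 37.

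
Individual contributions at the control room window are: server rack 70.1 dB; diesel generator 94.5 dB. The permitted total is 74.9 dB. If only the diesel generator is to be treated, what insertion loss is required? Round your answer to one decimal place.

Fixed contribution from the other source: Σ 10^(L/10) = 10^(70.1/10) = 1.023e+07 (70.10 dB).
To meet 74.9 dB overall, the treated diesel generator may contribute at most 10^(74.9/10) − 1.023e+07 = 2.067e+07, i.e. 73.15 dB.
Required insertion loss = 94.5 − 73.15 = 21.35 dB.

21.3 dB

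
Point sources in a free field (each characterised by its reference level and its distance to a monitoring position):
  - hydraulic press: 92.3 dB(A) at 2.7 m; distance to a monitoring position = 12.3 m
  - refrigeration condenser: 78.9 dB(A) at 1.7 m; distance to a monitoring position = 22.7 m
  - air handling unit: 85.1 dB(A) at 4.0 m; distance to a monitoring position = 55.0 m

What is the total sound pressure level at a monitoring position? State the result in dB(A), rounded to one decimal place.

First find each source's level at the receiver (point-source: −20·log₁₀(r/r_ref)), then combine on an intensity basis.
hydraulic press: 92.3 − 20·log₁₀(12.3/2.7) = 92.3 − 13.17 = 79.13 dB(A).
refrigeration condenser: 78.9 − 20·log₁₀(22.7/1.7) = 78.9 − 22.51 = 56.39 dB(A).
air handling unit: 85.1 − 20·log₁₀(55.0/4.0) = 85.1 − 22.77 = 62.33 dB(A).
Σ 10^(L/10) = 8.398e+07 → L_total = 10·log₁₀(8.398e+07) = 79.24 dB(A).

79.2 dB(A)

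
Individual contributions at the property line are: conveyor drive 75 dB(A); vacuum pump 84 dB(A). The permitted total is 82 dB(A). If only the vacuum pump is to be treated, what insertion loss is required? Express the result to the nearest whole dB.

Fixed contribution from the other source: Σ 10^(L/10) = 10^(75/10) = 3.162e+07 (75.00 dB(A)).
The limit corresponds to 10^(82/10) = 1.585e+08; subtracting the fixed part leaves 1.269e+08 for the vacuum pump, i.e. 81.03 dB(A).
Required insertion loss = 84 − 81.03 = 2.97 dB.

3 dB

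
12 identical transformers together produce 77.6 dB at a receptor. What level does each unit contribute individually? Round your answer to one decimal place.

For N identical incoherent sources L_total = L₁ + 10·log₁₀ N, so L₁ = 77.6 − 10·log₁₀(12) = 77.6 − 10.792.

66.8 dB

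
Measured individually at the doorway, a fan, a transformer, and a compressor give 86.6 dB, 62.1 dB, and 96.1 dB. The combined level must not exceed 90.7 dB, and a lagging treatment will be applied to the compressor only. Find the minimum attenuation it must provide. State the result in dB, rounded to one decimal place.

7.5 dB

Fixed contribution from the other sources: Σ 10^(L/10) = 10^(86.6/10) + 10^(62.1/10) = 4.587e+08 (86.62 dB).
To meet 90.7 dB overall, the treated compressor may contribute at most 10^(90.7/10) − 4.587e+08 = 7.162e+08, i.e. 88.55 dB.
So the compressor must be reduced from 96.1 to 88.55 dB: IL = 7.55 dB.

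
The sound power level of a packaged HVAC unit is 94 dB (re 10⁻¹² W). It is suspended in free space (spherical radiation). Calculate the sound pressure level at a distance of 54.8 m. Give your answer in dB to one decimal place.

48.2 dB

The power spreads over a sphere of area 4π·r², so L_p = L_w − 10·log₁₀(4π·r²).
4π·r² = 3.774e+04 m², 10·log₁₀ of that is 45.768 dB.
L_p = 94 − 45.768 = 48.23 dB.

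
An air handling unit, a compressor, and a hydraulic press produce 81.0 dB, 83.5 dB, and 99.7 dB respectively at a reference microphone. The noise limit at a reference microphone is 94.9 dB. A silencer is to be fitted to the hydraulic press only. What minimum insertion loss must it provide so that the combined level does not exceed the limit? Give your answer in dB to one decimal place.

5.3 dB

Everything except the hydraulic press sums to 10^(81.0/10) + 10^(83.5/10) = 3.498e+08 in linear terms, 85.44 dB.
The limit corresponds to 10^(94.9/10) = 3.090e+09; subtracting the fixed part leaves 2.741e+09 for the hydraulic press, i.e. 94.38 dB.
So the hydraulic press must be reduced from 99.7 to 94.38 dB: IL = 5.32 dB.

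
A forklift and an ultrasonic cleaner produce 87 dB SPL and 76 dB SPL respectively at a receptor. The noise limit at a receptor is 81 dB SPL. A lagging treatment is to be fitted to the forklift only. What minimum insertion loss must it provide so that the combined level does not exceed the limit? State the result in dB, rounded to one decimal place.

The untreated sources together contribute 10^(76/10) = 3.981e+07, i.e. 76.00 dB SPL.
To meet 81 dB SPL overall, the treated forklift may contribute at most 10^(81/10) − 3.981e+07 = 8.608e+07, i.e. 79.35 dB SPL.
So the forklift must be reduced from 87 to 79.35 dB SPL: IL = 7.65 dB.

7.7 dB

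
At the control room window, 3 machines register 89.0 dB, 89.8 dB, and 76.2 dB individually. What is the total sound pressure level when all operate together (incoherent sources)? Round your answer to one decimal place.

For uncorrelated sources the intensities add, so convert each level to linear form, sum, and take 10·log₁₀ of the total.
Σ 10^(L/10) = 10^(89.0/10) + 10^(89.8/10) + 10^(76.2/10) = 1.791e+09.
L_total = 10·log₁₀(1.791e+09) = 92.53 dB.

92.5 dB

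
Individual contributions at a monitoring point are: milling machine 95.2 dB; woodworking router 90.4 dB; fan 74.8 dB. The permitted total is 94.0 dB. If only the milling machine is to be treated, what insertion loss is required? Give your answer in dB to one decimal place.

Everything except the milling machine sums to 10^(90.4/10) + 10^(74.8/10) = 1.127e+09 in linear terms, 90.52 dB.
The limit corresponds to 10^(94.0/10) = 2.512e+09; subtracting the fixed part leaves 1.385e+09 for the milling machine, i.e. 91.42 dB.
So the milling machine must be reduced from 95.2 to 91.42 dB: IL = 3.78 dB.

3.8 dB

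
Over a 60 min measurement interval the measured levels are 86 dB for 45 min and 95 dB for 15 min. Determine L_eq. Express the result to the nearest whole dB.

The energy average is taken in the linear domain: L_eq = 10·log₁₀[(Σ tᵢ·10^(Lᵢ/10))/T], T = 60 min.
Σ tᵢ·10^(Lᵢ/10) = 45·10^(86/10) + 15·10^(95/10) = 6.535e+10.
L_eq = 10·log₁₀(6.535e+10/60) = 90.37 dB.

90 dB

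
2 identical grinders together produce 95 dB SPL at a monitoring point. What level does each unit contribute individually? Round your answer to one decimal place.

For N identical incoherent sources L_total = L₁ + 10·log₁₀ N, so L₁ = 95 − 10·log₁₀(2) = 95 − 3.010.

92.0 dB SPL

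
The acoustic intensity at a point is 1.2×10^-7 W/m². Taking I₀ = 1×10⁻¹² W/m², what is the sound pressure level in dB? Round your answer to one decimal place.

50.8 dB

L = 10·log₁₀(I/I₀) = 10·log₁₀(1.2×10^-7/10⁻¹²) = 10·log₁₀(1.2×10^5).
L = 10·(0.0792 + 5) = 50.79 dB.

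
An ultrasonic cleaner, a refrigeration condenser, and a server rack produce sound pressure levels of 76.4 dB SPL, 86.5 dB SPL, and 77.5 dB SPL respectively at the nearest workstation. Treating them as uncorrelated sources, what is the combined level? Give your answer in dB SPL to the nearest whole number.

For uncorrelated sources the intensities add, so convert each level to linear form, sum, and take 10·log₁₀ of the total.
Σ 10^(L/10) = 10^(76.4/10) + 10^(86.5/10) + 10^(77.5/10) = 5.466e+08.
L_total = 10·log₁₀(5.466e+08) = 87.38 dB SPL.

87 dB SPL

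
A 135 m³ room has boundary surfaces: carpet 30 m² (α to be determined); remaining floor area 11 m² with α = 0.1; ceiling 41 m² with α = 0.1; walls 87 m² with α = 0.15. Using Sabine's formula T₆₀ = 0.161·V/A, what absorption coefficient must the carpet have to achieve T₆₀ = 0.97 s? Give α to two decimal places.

0.14

From T₆₀ = 0.161·V/A, the target T₆₀ = 0.97 s needs A = 0.161·135/0.97 = 22.41 m².
Absorption from the other surfaces = 11·0.1 + 41·0.1 + 87·0.15 = 18.25 m², so the carpet must supply 4.16 m² over 30 m².
α = 4.16/30 = 0.139.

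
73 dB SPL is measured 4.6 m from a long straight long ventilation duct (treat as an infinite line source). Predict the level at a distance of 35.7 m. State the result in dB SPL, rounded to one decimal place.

For a line source, L₂ = L₁ − 10·log₁₀(r₂/r₁).
L₂ = 73 − 10·log₁₀(35.7/4.6) = 73 − 8.899 = 64.10 dB SPL.

64.1 dB SPL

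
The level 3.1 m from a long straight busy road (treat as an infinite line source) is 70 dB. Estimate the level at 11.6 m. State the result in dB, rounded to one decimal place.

64.3 dB

For a line source, L₂ = L₁ − 10·log₁₀(r₂/r₁).
L₂ = 70 − 10·log₁₀(11.6/3.1) = 70 − 5.731 = 64.27 dB.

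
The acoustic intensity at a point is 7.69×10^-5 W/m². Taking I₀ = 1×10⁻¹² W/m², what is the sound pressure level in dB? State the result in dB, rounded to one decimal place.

I/I₀ = 7.69×10^-5/10⁻¹² = 7.69×10^7, and L = 10·log₁₀(I/I₀).
L = 10·(0.8859 + 7) = 78.86 dB.

78.9 dB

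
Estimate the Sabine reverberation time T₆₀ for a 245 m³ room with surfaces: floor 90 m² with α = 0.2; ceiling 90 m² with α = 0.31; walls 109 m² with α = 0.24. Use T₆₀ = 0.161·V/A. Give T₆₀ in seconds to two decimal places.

Summing Sᵢαᵢ: 90·0.2 + 90·0.31 + 109·0.24 = 72.06 m².
T₆₀ = 0.161 × 245 / 72.06 = 0.547 s.

0.55 s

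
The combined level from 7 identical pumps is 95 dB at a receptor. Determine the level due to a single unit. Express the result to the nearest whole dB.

Dividing the total intensity by 7 lowers the level by 10·log₁₀ 7 = 8.451 dB: L₁ = 95 − 8.451.

87 dB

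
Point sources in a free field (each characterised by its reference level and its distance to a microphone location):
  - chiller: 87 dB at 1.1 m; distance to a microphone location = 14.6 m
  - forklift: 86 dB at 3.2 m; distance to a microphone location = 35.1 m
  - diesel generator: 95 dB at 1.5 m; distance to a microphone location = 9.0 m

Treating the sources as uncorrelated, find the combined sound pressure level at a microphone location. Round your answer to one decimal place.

First find each source's level at the receiver (point-source: −20·log₁₀(r/r_ref)), then combine on an intensity basis.
chiller: 87 − 20·log₁₀(14.6/1.1) = 87 − 22.46 = 64.54 dB.
forklift: 86 − 20·log₁₀(35.1/3.2) = 86 − 20.80 = 65.20 dB.
diesel generator: 95 − 20·log₁₀(9.0/1.5) = 95 − 15.56 = 79.44 dB.
Σ 10^(L/10) = 9.399e+07 → L_total = 10·log₁₀(9.399e+07) = 79.73 dB.

79.7 dB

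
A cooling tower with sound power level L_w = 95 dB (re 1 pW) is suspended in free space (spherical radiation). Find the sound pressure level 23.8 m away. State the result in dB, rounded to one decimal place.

The power spreads over a sphere of area 4π·r², so L_p = L_w − 10·log₁₀(4π·r²).
4π·r² = 7118 m², 10·log₁₀ of that is 38.524 dB.
L_p = 95 − 38.524 = 56.48 dB.

56.5 dB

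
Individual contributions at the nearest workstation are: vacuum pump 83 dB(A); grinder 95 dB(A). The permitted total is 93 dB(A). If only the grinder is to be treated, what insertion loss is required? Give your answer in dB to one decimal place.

The untreated sources together contribute 10^(83/10) = 1.995e+08, i.e. 83.00 dB(A).
To meet 93 dB(A) overall, the treated grinder may contribute at most 10^(93/10) − 1.995e+08 = 1.796e+09, i.e. 92.54 dB(A).
So the grinder must be reduced from 95 to 92.54 dB(A): IL = 2.46 dB.

2.5 dB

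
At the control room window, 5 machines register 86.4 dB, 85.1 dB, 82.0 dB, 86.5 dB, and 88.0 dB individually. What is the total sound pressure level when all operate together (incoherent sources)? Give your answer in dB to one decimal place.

93.0 dB

For uncorrelated sources the intensities add, so convert each level to linear form, sum, and take 10·log₁₀ of the total.
Σ 10^(L/10) = 10^(86.4/10) + 10^(85.1/10) + 10^(82.0/10) + 10^(86.5/10) + 10^(88.0/10) = 1.996e+09.
L_total = 10·log₁₀(1.996e+09) = 93.00 dB.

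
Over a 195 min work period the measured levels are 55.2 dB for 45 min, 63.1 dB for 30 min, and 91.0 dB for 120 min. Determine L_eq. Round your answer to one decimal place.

The energy average is taken in the linear domain: L_eq = 10·log₁₀[(Σ tᵢ·10^(Lᵢ/10))/T], T = 195 min.
Σ tᵢ·10^(Lᵢ/10) = 45·10^(55.2/10) + 30·10^(63.1/10) + 120·10^(91.0/10) = 1.511e+11.
L_eq = 10·log₁₀(1.511e+11/195) = 88.89 dB.

88.9 dB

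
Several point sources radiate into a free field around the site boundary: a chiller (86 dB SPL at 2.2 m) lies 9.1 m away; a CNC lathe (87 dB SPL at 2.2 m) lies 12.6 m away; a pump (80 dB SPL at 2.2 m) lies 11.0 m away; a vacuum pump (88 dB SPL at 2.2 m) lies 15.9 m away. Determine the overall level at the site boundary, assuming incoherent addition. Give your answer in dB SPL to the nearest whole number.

77 dB SPL

First find each source's level at the receiver (point-source: −20·log₁₀(r/r_ref)), then combine on an intensity basis.
chiller: 86 − 20·log₁₀(9.1/2.2) = 86 − 12.33 = 73.67 dB SPL.
CNC lathe: 87 − 20·log₁₀(12.6/2.2) = 87 − 15.16 = 71.84 dB SPL.
pump: 80 − 20·log₁₀(11.0/2.2) = 80 − 13.98 = 66.02 dB SPL.
vacuum pump: 88 − 20·log₁₀(15.9/2.2) = 88 − 17.18 = 70.82 dB SPL.
Σ 10^(L/10) = 5.463e+07 → L_total = 10·log₁₀(5.463e+07) = 77.37 dB SPL.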